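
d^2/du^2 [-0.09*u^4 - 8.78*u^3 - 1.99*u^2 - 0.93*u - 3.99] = -1.08*u^2 - 52.68*u - 3.98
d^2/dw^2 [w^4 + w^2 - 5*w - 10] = 12*w^2 + 2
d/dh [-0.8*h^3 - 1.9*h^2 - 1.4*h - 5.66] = -2.4*h^2 - 3.8*h - 1.4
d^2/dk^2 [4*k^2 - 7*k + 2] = 8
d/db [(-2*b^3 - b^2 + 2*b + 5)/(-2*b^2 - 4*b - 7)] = 2*(2*b^4 + 8*b^3 + 25*b^2 + 17*b + 3)/(4*b^4 + 16*b^3 + 44*b^2 + 56*b + 49)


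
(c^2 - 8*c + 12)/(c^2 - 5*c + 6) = (c - 6)/(c - 3)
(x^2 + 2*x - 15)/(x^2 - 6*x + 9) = (x + 5)/(x - 3)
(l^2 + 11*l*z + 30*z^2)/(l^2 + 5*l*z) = (l + 6*z)/l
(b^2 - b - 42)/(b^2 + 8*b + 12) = (b - 7)/(b + 2)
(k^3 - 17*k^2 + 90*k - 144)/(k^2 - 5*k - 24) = (k^2 - 9*k + 18)/(k + 3)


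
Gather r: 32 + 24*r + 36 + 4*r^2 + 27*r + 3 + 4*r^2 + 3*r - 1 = 8*r^2 + 54*r + 70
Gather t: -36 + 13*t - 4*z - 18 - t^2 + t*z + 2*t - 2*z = -t^2 + t*(z + 15) - 6*z - 54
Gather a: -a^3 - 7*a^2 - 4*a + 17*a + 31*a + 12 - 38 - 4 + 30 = -a^3 - 7*a^2 + 44*a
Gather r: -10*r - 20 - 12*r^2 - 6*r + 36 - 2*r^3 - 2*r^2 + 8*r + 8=-2*r^3 - 14*r^2 - 8*r + 24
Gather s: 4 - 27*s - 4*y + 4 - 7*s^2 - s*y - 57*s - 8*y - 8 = -7*s^2 + s*(-y - 84) - 12*y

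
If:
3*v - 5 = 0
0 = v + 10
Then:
No Solution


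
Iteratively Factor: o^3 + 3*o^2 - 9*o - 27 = (o - 3)*(o^2 + 6*o + 9) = (o - 3)*(o + 3)*(o + 3)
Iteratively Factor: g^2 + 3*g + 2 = (g + 1)*(g + 2)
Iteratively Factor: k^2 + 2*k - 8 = (k - 2)*(k + 4)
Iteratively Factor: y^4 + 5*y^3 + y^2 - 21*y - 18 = (y + 3)*(y^3 + 2*y^2 - 5*y - 6) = (y - 2)*(y + 3)*(y^2 + 4*y + 3) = (y - 2)*(y + 3)^2*(y + 1)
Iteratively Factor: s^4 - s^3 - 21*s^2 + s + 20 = (s - 5)*(s^3 + 4*s^2 - s - 4) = (s - 5)*(s + 1)*(s^2 + 3*s - 4) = (s - 5)*(s - 1)*(s + 1)*(s + 4)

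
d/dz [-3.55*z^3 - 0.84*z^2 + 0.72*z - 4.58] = -10.65*z^2 - 1.68*z + 0.72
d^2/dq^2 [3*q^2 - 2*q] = 6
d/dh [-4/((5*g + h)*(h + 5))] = 4*(5*g + 2*h + 5)/((5*g + h)^2*(h + 5)^2)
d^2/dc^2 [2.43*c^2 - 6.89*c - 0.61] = 4.86000000000000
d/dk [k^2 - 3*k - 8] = 2*k - 3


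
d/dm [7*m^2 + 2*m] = 14*m + 2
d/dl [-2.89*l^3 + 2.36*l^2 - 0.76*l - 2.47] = -8.67*l^2 + 4.72*l - 0.76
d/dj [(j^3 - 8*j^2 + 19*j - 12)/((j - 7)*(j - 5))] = (j^4 - 24*j^3 + 182*j^2 - 536*j + 521)/(j^4 - 24*j^3 + 214*j^2 - 840*j + 1225)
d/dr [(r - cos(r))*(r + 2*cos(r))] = -r*sin(r) + 2*r + 2*sin(2*r) + cos(r)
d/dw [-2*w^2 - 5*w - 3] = -4*w - 5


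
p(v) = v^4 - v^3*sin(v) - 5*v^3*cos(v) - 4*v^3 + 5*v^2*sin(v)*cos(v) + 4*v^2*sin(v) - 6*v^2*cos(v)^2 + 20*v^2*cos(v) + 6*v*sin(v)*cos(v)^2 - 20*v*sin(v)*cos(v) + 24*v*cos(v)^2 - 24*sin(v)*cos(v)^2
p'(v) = 5*v^3*sin(v) - v^3*cos(v) + 4*v^3 - 5*v^2*sin(v)^2 + 12*v^2*sin(v)*cos(v) - 23*v^2*sin(v) + 5*v^2*cos(v)^2 - 11*v^2*cos(v) - 12*v^2 - 12*v*sin(v)^2*cos(v) + 20*v*sin(v)^2 - 38*v*sin(v)*cos(v) + 8*v*sin(v) + 6*v*cos(v)^3 - 32*v*cos(v)^2 + 40*v*cos(v) + 48*sin(v)^2*cos(v) + 6*sin(v)*cos(v)^2 - 20*sin(v)*cos(v) - 24*cos(v)^3 + 24*cos(v)^2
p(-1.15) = 3.26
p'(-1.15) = -13.13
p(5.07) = 103.45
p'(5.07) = -16.11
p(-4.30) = 385.71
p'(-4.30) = -1479.18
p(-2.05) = -12.65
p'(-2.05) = 103.88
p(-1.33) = 5.76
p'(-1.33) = -13.64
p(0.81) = 1.36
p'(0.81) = 2.57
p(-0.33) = -0.10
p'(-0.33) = 0.67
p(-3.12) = -261.62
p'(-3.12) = 191.36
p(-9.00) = 3909.52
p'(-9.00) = -98.21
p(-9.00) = 3909.52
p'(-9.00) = -98.21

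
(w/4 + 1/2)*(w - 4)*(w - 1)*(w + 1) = w^4/4 - w^3/2 - 9*w^2/4 + w/2 + 2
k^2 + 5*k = k*(k + 5)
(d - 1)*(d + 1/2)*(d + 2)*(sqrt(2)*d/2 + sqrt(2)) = sqrt(2)*d^4/2 + 7*sqrt(2)*d^3/4 + 3*sqrt(2)*d^2/4 - 2*sqrt(2)*d - sqrt(2)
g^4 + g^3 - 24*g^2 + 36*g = g*(g - 3)*(g - 2)*(g + 6)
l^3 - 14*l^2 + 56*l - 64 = (l - 8)*(l - 4)*(l - 2)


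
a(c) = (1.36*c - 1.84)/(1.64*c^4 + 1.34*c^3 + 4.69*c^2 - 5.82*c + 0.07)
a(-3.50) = -0.02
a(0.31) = 1.15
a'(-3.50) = -0.02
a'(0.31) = -3.30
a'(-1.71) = -0.14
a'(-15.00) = -0.00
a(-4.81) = -0.01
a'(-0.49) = -1.27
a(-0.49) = -0.63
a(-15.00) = -0.00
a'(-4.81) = -0.01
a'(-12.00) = -0.00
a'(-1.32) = -0.22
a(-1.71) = -0.13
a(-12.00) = -0.00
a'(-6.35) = -0.00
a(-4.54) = -0.01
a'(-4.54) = -0.01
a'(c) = (1.36*c - 1.84)*(-6.56*c^3 - 4.02*c^2 - 9.38*c + 5.82)/(1.64*c^4 + 1.34*c^3 + 4.69*c^2 - 5.82*c + 0.07)^2 + 1.36/(1.64*c^4 + 1.34*c^3 + 4.69*c^2 - 5.82*c + 0.07)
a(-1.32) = -0.20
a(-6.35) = -0.00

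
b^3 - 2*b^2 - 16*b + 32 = (b - 4)*(b - 2)*(b + 4)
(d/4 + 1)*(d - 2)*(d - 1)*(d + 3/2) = d^4/4 + 5*d^3/8 - 17*d^2/8 - 7*d/4 + 3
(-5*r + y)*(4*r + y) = -20*r^2 - r*y + y^2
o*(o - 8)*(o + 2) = o^3 - 6*o^2 - 16*o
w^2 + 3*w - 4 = (w - 1)*(w + 4)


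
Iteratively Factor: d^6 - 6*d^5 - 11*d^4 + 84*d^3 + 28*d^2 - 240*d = (d + 2)*(d^5 - 8*d^4 + 5*d^3 + 74*d^2 - 120*d) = d*(d + 2)*(d^4 - 8*d^3 + 5*d^2 + 74*d - 120) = d*(d - 2)*(d + 2)*(d^3 - 6*d^2 - 7*d + 60) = d*(d - 5)*(d - 2)*(d + 2)*(d^2 - d - 12) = d*(d - 5)*(d - 4)*(d - 2)*(d + 2)*(d + 3)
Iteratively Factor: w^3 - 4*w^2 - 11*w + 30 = (w + 3)*(w^2 - 7*w + 10) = (w - 2)*(w + 3)*(w - 5)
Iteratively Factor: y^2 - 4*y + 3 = (y - 3)*(y - 1)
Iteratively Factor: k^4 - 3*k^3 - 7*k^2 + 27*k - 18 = (k + 3)*(k^3 - 6*k^2 + 11*k - 6) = (k - 3)*(k + 3)*(k^2 - 3*k + 2) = (k - 3)*(k - 1)*(k + 3)*(k - 2)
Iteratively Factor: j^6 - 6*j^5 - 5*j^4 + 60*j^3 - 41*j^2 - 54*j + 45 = (j - 3)*(j^5 - 3*j^4 - 14*j^3 + 18*j^2 + 13*j - 15) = (j - 3)*(j + 1)*(j^4 - 4*j^3 - 10*j^2 + 28*j - 15) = (j - 3)*(j - 1)*(j + 1)*(j^3 - 3*j^2 - 13*j + 15) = (j - 5)*(j - 3)*(j - 1)*(j + 1)*(j^2 + 2*j - 3) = (j - 5)*(j - 3)*(j - 1)^2*(j + 1)*(j + 3)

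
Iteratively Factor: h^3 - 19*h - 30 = (h - 5)*(h^2 + 5*h + 6) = (h - 5)*(h + 3)*(h + 2)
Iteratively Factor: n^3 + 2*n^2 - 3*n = (n - 1)*(n^2 + 3*n) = (n - 1)*(n + 3)*(n)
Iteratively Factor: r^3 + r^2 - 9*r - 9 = (r + 1)*(r^2 - 9) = (r + 1)*(r + 3)*(r - 3)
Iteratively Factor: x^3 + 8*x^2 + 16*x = (x + 4)*(x^2 + 4*x) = (x + 4)^2*(x)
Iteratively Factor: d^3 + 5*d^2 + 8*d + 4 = (d + 2)*(d^2 + 3*d + 2) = (d + 1)*(d + 2)*(d + 2)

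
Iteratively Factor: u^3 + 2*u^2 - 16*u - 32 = (u + 4)*(u^2 - 2*u - 8) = (u + 2)*(u + 4)*(u - 4)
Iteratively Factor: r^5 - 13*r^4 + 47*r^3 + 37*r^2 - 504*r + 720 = (r - 4)*(r^4 - 9*r^3 + 11*r^2 + 81*r - 180) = (r - 4)*(r - 3)*(r^3 - 6*r^2 - 7*r + 60) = (r - 4)^2*(r - 3)*(r^2 - 2*r - 15) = (r - 4)^2*(r - 3)*(r + 3)*(r - 5)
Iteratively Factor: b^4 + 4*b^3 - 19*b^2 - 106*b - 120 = (b + 2)*(b^3 + 2*b^2 - 23*b - 60) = (b + 2)*(b + 3)*(b^2 - b - 20) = (b - 5)*(b + 2)*(b + 3)*(b + 4)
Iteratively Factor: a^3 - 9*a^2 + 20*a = (a)*(a^2 - 9*a + 20) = a*(a - 5)*(a - 4)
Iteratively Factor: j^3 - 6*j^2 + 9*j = (j - 3)*(j^2 - 3*j) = j*(j - 3)*(j - 3)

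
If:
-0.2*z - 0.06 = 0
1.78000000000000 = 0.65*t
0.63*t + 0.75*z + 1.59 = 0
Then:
No Solution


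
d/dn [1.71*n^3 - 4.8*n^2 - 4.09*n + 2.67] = 5.13*n^2 - 9.6*n - 4.09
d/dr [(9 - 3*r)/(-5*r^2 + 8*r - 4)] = 15*(-r^2 + 6*r - 4)/(25*r^4 - 80*r^3 + 104*r^2 - 64*r + 16)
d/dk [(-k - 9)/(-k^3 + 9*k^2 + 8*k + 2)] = (k^3 - 9*k^2 - 8*k + (k + 9)*(-3*k^2 + 18*k + 8) - 2)/(-k^3 + 9*k^2 + 8*k + 2)^2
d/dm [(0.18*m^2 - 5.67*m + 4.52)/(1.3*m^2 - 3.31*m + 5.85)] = (6.7752*m^2 - 9.646*m - 18.2083)/(1.69*m^4 - 8.606*m^3 + 26.1661*m^2 - 38.727*m + 34.2225)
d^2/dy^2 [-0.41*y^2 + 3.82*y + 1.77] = -0.820000000000000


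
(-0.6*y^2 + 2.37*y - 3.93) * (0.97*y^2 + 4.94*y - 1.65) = -0.582*y^4 - 0.6651*y^3 + 8.8857*y^2 - 23.3247*y + 6.4845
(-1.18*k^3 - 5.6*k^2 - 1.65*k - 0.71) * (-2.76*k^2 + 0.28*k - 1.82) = 3.2568*k^5 + 15.1256*k^4 + 5.1336*k^3 + 11.6896*k^2 + 2.8042*k + 1.2922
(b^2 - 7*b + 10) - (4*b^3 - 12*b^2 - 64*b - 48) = -4*b^3 + 13*b^2 + 57*b + 58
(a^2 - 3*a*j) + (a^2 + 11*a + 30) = 2*a^2 - 3*a*j + 11*a + 30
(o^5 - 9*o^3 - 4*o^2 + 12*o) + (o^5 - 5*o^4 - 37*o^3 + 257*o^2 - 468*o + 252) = 2*o^5 - 5*o^4 - 46*o^3 + 253*o^2 - 456*o + 252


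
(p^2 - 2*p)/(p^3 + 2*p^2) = (p - 2)/(p*(p + 2))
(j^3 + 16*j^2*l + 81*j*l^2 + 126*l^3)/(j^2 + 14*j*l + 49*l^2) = (j^2 + 9*j*l + 18*l^2)/(j + 7*l)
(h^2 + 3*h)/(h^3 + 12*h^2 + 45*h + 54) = h/(h^2 + 9*h + 18)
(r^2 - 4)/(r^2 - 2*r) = (r + 2)/r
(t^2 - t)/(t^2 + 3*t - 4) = t/(t + 4)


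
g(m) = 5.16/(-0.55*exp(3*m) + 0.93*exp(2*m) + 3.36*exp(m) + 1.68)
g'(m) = 5.16*(1.65*exp(3*m) - 1.86*exp(2*m) - 3.36*exp(m))/(-0.55*exp(3*m) + 0.93*exp(2*m) + 3.36*exp(m) + 1.68)^2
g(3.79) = -0.00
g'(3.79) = 0.00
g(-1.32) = 1.96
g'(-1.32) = -0.74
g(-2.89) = 2.76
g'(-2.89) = -0.28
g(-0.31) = 1.17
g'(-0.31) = -0.74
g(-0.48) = 1.29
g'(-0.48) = -0.78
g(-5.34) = 3.04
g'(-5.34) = -0.03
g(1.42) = -0.69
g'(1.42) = 6.62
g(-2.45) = 2.61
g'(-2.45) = -0.40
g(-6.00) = 3.06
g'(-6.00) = -0.02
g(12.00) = 0.00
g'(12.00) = 0.00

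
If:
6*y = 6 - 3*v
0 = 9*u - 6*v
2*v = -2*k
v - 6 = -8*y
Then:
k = -2/3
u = 4/9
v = 2/3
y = 2/3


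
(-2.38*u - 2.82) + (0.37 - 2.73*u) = -5.11*u - 2.45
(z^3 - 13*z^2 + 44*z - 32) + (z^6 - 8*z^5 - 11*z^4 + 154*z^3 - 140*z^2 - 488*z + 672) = z^6 - 8*z^5 - 11*z^4 + 155*z^3 - 153*z^2 - 444*z + 640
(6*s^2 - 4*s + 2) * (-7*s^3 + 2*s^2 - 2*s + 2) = -42*s^5 + 40*s^4 - 34*s^3 + 24*s^2 - 12*s + 4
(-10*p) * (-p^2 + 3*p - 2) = 10*p^3 - 30*p^2 + 20*p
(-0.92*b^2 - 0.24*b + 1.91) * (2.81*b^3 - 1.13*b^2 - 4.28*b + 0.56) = -2.5852*b^5 + 0.3652*b^4 + 9.5759*b^3 - 1.6463*b^2 - 8.3092*b + 1.0696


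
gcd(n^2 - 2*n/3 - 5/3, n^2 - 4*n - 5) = n + 1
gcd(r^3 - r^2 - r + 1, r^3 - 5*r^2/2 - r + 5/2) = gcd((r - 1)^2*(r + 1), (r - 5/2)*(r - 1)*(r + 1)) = r^2 - 1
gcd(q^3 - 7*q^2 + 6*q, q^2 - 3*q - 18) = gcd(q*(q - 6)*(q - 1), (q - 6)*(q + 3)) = q - 6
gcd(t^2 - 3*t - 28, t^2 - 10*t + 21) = t - 7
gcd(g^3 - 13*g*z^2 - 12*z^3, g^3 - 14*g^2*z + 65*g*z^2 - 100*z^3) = -g + 4*z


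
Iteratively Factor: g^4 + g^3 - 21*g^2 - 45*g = (g - 5)*(g^3 + 6*g^2 + 9*g) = (g - 5)*(g + 3)*(g^2 + 3*g) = g*(g - 5)*(g + 3)*(g + 3)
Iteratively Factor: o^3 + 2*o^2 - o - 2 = (o - 1)*(o^2 + 3*o + 2) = (o - 1)*(o + 1)*(o + 2)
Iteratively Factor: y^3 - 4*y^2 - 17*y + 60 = (y - 3)*(y^2 - y - 20) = (y - 5)*(y - 3)*(y + 4)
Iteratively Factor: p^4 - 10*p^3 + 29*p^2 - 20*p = (p - 1)*(p^3 - 9*p^2 + 20*p) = (p - 4)*(p - 1)*(p^2 - 5*p) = (p - 5)*(p - 4)*(p - 1)*(p)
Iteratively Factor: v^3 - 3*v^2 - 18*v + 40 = (v - 2)*(v^2 - v - 20) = (v - 2)*(v + 4)*(v - 5)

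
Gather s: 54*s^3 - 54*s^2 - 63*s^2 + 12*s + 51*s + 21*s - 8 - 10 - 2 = 54*s^3 - 117*s^2 + 84*s - 20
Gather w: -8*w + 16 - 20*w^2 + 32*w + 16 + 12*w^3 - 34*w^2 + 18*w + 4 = 12*w^3 - 54*w^2 + 42*w + 36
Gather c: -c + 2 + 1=3 - c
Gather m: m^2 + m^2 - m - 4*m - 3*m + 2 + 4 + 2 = 2*m^2 - 8*m + 8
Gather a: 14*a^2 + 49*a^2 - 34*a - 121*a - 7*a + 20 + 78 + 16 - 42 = 63*a^2 - 162*a + 72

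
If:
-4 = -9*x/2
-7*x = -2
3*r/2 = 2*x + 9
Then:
No Solution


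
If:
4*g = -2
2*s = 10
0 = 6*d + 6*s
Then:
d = -5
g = -1/2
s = 5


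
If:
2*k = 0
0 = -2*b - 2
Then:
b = -1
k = 0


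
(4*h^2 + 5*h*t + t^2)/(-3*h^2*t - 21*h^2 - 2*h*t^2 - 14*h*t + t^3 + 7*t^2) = (4*h + t)/(-3*h*t - 21*h + t^2 + 7*t)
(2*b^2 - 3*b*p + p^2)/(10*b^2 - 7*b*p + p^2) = (-b + p)/(-5*b + p)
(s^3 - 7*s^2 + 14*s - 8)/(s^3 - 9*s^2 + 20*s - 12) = (s - 4)/(s - 6)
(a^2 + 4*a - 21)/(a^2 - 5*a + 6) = (a + 7)/(a - 2)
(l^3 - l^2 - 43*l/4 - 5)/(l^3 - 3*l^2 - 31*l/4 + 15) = (2*l + 1)/(2*l - 3)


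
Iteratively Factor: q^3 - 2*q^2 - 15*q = (q)*(q^2 - 2*q - 15) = q*(q - 5)*(q + 3)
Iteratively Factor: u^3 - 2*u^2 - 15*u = (u - 5)*(u^2 + 3*u) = u*(u - 5)*(u + 3)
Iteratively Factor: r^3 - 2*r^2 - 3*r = (r + 1)*(r^2 - 3*r) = (r - 3)*(r + 1)*(r)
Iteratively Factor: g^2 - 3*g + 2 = (g - 1)*(g - 2)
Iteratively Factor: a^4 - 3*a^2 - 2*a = (a + 1)*(a^3 - a^2 - 2*a) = (a + 1)^2*(a^2 - 2*a) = (a - 2)*(a + 1)^2*(a)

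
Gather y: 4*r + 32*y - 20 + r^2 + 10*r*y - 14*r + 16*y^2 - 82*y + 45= r^2 - 10*r + 16*y^2 + y*(10*r - 50) + 25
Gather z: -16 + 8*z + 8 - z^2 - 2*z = -z^2 + 6*z - 8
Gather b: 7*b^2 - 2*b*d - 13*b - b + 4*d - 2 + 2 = 7*b^2 + b*(-2*d - 14) + 4*d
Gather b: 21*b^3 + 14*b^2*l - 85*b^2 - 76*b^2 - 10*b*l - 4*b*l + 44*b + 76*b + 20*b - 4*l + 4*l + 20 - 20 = 21*b^3 + b^2*(14*l - 161) + b*(140 - 14*l)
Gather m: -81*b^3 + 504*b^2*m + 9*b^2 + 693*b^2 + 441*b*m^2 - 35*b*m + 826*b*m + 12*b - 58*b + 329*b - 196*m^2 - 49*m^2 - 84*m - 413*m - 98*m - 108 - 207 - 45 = -81*b^3 + 702*b^2 + 283*b + m^2*(441*b - 245) + m*(504*b^2 + 791*b - 595) - 360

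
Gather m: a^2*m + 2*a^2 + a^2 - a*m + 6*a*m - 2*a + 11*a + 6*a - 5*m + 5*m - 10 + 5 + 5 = 3*a^2 + 15*a + m*(a^2 + 5*a)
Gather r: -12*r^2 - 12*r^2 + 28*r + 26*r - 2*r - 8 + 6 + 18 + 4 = -24*r^2 + 52*r + 20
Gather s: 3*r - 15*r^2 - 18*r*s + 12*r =-15*r^2 - 18*r*s + 15*r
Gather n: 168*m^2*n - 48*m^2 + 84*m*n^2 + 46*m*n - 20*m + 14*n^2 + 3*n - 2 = -48*m^2 - 20*m + n^2*(84*m + 14) + n*(168*m^2 + 46*m + 3) - 2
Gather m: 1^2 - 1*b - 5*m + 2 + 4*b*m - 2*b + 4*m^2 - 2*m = -3*b + 4*m^2 + m*(4*b - 7) + 3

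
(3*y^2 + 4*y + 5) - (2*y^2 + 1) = y^2 + 4*y + 4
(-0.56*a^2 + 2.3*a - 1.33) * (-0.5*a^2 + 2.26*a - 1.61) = 0.28*a^4 - 2.4156*a^3 + 6.7646*a^2 - 6.7088*a + 2.1413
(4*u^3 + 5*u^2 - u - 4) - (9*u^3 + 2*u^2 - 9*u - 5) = -5*u^3 + 3*u^2 + 8*u + 1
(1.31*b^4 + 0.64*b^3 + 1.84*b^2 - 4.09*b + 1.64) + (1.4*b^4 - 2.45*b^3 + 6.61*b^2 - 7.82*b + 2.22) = 2.71*b^4 - 1.81*b^3 + 8.45*b^2 - 11.91*b + 3.86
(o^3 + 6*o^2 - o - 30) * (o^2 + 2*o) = o^5 + 8*o^4 + 11*o^3 - 32*o^2 - 60*o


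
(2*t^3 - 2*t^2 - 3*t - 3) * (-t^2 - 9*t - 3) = -2*t^5 - 16*t^4 + 15*t^3 + 36*t^2 + 36*t + 9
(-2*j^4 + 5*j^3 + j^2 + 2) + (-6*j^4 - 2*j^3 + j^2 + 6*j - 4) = -8*j^4 + 3*j^3 + 2*j^2 + 6*j - 2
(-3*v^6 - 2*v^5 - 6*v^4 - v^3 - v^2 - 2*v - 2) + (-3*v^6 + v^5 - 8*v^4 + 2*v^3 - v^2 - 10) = -6*v^6 - v^5 - 14*v^4 + v^3 - 2*v^2 - 2*v - 12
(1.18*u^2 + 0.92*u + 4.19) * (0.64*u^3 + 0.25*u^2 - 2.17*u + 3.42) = 0.7552*u^5 + 0.8838*u^4 + 0.351*u^3 + 3.0867*u^2 - 5.9459*u + 14.3298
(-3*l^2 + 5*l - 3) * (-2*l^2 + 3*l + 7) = 6*l^4 - 19*l^3 + 26*l - 21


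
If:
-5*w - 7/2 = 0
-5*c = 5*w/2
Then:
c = 7/20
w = -7/10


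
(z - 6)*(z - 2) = z^2 - 8*z + 12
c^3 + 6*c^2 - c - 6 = (c - 1)*(c + 1)*(c + 6)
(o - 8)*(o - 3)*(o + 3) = o^3 - 8*o^2 - 9*o + 72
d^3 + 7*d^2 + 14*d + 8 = (d + 1)*(d + 2)*(d + 4)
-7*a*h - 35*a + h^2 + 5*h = (-7*a + h)*(h + 5)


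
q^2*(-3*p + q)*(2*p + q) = -6*p^2*q^2 - p*q^3 + q^4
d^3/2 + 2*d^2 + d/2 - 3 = (d/2 + 1)*(d - 1)*(d + 3)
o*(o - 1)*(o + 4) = o^3 + 3*o^2 - 4*o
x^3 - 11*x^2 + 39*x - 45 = (x - 5)*(x - 3)^2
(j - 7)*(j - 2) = j^2 - 9*j + 14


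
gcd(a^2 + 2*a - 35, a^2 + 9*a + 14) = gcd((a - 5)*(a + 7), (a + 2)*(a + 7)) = a + 7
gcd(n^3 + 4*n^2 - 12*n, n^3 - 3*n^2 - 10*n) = n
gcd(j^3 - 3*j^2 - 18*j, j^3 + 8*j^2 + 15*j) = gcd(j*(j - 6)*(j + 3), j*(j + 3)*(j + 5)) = j^2 + 3*j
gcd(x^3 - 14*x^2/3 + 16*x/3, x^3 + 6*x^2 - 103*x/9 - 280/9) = x - 8/3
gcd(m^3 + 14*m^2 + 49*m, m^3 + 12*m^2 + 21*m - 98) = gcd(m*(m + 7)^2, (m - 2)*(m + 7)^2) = m^2 + 14*m + 49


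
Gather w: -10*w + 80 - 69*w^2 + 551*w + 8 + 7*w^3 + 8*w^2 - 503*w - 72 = 7*w^3 - 61*w^2 + 38*w + 16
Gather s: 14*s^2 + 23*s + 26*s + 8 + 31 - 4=14*s^2 + 49*s + 35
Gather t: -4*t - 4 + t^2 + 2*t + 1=t^2 - 2*t - 3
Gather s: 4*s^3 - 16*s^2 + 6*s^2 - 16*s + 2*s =4*s^3 - 10*s^2 - 14*s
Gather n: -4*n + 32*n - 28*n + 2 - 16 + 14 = 0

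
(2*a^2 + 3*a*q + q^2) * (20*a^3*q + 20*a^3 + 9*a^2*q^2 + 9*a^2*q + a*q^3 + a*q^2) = 40*a^5*q + 40*a^5 + 78*a^4*q^2 + 78*a^4*q + 49*a^3*q^3 + 49*a^3*q^2 + 12*a^2*q^4 + 12*a^2*q^3 + a*q^5 + a*q^4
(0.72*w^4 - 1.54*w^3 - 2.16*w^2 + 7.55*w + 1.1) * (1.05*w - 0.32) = 0.756*w^5 - 1.8474*w^4 - 1.7752*w^3 + 8.6187*w^2 - 1.261*w - 0.352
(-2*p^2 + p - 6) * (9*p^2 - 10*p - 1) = -18*p^4 + 29*p^3 - 62*p^2 + 59*p + 6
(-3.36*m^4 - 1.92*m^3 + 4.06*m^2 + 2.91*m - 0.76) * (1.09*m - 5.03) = -3.6624*m^5 + 14.808*m^4 + 14.083*m^3 - 17.2499*m^2 - 15.4657*m + 3.8228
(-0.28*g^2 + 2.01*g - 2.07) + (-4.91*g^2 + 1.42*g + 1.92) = -5.19*g^2 + 3.43*g - 0.15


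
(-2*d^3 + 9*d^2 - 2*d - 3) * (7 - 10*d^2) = 20*d^5 - 90*d^4 + 6*d^3 + 93*d^2 - 14*d - 21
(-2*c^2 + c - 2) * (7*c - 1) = -14*c^3 + 9*c^2 - 15*c + 2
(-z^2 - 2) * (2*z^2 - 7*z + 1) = -2*z^4 + 7*z^3 - 5*z^2 + 14*z - 2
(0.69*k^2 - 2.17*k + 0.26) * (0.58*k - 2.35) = 0.4002*k^3 - 2.8801*k^2 + 5.2503*k - 0.611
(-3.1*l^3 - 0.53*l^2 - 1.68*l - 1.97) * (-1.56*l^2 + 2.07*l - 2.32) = 4.836*l^5 - 5.5902*l^4 + 8.7157*l^3 + 0.8252*l^2 - 0.1803*l + 4.5704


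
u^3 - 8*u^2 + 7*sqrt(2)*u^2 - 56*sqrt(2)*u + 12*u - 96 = (u - 8)*(u + sqrt(2))*(u + 6*sqrt(2))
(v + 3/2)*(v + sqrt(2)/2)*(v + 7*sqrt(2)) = v^3 + 3*v^2/2 + 15*sqrt(2)*v^2/2 + 7*v + 45*sqrt(2)*v/4 + 21/2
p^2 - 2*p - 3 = (p - 3)*(p + 1)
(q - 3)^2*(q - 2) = q^3 - 8*q^2 + 21*q - 18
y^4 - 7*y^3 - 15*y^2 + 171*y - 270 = (y - 6)*(y - 3)^2*(y + 5)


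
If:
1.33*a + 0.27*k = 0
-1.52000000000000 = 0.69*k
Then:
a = 0.45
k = -2.20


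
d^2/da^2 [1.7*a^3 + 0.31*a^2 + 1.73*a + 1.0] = 10.2*a + 0.62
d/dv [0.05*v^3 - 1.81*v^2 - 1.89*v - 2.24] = 0.15*v^2 - 3.62*v - 1.89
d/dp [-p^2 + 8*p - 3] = 8 - 2*p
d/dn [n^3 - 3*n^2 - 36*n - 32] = 3*n^2 - 6*n - 36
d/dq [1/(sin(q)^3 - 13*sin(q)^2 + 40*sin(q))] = (-3*cos(q) + 26/tan(q) - 40*cos(q)/sin(q)^2)/((sin(q) - 8)^2*(sin(q) - 5)^2)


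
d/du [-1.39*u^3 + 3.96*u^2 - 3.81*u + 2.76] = -4.17*u^2 + 7.92*u - 3.81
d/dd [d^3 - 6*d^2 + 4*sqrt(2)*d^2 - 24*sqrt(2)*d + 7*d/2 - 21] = 3*d^2 - 12*d + 8*sqrt(2)*d - 24*sqrt(2) + 7/2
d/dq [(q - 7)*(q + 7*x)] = 2*q + 7*x - 7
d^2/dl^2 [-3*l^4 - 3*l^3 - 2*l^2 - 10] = -36*l^2 - 18*l - 4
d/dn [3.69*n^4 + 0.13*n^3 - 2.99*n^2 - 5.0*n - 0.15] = 14.76*n^3 + 0.39*n^2 - 5.98*n - 5.0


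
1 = 1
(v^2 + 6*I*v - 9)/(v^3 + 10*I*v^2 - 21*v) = (v + 3*I)/(v*(v + 7*I))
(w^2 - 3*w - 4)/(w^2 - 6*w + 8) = (w + 1)/(w - 2)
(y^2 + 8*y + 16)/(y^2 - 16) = (y + 4)/(y - 4)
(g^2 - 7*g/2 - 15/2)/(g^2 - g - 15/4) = 2*(g - 5)/(2*g - 5)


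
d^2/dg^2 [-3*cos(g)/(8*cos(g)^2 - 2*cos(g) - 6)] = 3*(4*(1 - cos(2*g))^2 + 72*cos(g) + 46*cos(2*g) + 5*cos(3*g) + 24)/(2*(cos(g) - 1)^2*(4*cos(g) + 3)^3)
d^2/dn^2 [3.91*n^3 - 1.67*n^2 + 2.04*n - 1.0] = 23.46*n - 3.34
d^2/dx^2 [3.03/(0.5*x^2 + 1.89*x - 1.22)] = 3.03*(-0.5*x^2 - 1.89*x + (1.0*x + 1.89)*(2.0*x + 3.78) + 1.22)/(0.5*x^2 + 1.89*x - 1.22)^3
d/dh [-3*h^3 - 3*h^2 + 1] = 3*h*(-3*h - 2)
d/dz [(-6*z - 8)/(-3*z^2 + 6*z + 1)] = 6*(-3*z^2 - 8*z + 7)/(9*z^4 - 36*z^3 + 30*z^2 + 12*z + 1)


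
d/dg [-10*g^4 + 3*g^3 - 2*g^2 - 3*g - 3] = -40*g^3 + 9*g^2 - 4*g - 3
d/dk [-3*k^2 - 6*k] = -6*k - 6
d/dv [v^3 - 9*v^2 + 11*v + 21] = 3*v^2 - 18*v + 11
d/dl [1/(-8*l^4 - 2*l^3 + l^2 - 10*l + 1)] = 2*(16*l^3 + 3*l^2 - l + 5)/(8*l^4 + 2*l^3 - l^2 + 10*l - 1)^2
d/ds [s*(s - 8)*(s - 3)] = 3*s^2 - 22*s + 24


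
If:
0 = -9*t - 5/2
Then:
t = -5/18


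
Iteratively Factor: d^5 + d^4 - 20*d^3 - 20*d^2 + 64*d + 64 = (d + 1)*(d^4 - 20*d^2 + 64) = (d + 1)*(d + 2)*(d^3 - 2*d^2 - 16*d + 32) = (d - 4)*(d + 1)*(d + 2)*(d^2 + 2*d - 8) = (d - 4)*(d + 1)*(d + 2)*(d + 4)*(d - 2)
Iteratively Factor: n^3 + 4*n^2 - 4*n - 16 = (n - 2)*(n^2 + 6*n + 8) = (n - 2)*(n + 2)*(n + 4)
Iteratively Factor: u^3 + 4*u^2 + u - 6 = (u - 1)*(u^2 + 5*u + 6) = (u - 1)*(u + 3)*(u + 2)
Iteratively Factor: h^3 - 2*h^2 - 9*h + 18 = (h - 3)*(h^2 + h - 6) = (h - 3)*(h - 2)*(h + 3)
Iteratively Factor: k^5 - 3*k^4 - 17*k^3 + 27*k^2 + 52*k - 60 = (k + 2)*(k^4 - 5*k^3 - 7*k^2 + 41*k - 30) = (k - 2)*(k + 2)*(k^3 - 3*k^2 - 13*k + 15) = (k - 2)*(k - 1)*(k + 2)*(k^2 - 2*k - 15) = (k - 2)*(k - 1)*(k + 2)*(k + 3)*(k - 5)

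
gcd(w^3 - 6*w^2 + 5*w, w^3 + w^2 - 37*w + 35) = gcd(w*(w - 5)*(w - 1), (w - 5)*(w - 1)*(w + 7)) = w^2 - 6*w + 5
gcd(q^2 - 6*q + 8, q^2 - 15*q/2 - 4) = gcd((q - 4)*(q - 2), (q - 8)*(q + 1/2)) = 1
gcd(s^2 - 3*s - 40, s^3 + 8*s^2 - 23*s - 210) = 1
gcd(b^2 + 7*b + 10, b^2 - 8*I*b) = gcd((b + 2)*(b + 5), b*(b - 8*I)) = 1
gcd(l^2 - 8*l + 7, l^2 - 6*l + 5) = l - 1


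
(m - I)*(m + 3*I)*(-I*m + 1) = -I*m^3 + 3*m^2 - I*m + 3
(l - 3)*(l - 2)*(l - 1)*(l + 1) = l^4 - 5*l^3 + 5*l^2 + 5*l - 6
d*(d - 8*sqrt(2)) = d^2 - 8*sqrt(2)*d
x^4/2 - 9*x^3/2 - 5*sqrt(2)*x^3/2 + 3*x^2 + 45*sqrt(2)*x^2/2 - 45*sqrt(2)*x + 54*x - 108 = (x/2 + sqrt(2)/2)*(x - 6)*(x - 3)*(x - 6*sqrt(2))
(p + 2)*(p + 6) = p^2 + 8*p + 12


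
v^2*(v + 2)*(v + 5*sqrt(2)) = v^4 + 2*v^3 + 5*sqrt(2)*v^3 + 10*sqrt(2)*v^2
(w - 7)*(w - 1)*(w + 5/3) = w^3 - 19*w^2/3 - 19*w/3 + 35/3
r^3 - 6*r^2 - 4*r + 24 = (r - 6)*(r - 2)*(r + 2)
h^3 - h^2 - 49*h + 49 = (h - 7)*(h - 1)*(h + 7)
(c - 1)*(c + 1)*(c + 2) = c^3 + 2*c^2 - c - 2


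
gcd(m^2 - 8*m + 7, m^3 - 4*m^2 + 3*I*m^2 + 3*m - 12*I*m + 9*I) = m - 1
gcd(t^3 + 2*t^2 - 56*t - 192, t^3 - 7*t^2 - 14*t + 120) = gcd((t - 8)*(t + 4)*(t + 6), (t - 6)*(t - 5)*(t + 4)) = t + 4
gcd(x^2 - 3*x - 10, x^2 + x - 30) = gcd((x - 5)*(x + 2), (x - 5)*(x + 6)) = x - 5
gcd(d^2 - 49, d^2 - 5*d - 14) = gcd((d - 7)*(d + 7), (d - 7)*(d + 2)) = d - 7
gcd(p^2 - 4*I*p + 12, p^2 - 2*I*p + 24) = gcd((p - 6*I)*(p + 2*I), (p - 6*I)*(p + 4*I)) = p - 6*I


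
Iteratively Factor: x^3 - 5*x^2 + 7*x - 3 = (x - 1)*(x^2 - 4*x + 3) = (x - 1)^2*(x - 3)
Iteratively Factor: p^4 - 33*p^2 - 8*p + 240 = (p + 4)*(p^3 - 4*p^2 - 17*p + 60) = (p - 3)*(p + 4)*(p^2 - p - 20) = (p - 5)*(p - 3)*(p + 4)*(p + 4)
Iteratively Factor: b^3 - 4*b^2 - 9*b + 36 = (b + 3)*(b^2 - 7*b + 12) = (b - 3)*(b + 3)*(b - 4)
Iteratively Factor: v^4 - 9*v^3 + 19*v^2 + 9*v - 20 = (v + 1)*(v^3 - 10*v^2 + 29*v - 20) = (v - 1)*(v + 1)*(v^2 - 9*v + 20) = (v - 4)*(v - 1)*(v + 1)*(v - 5)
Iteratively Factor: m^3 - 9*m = (m + 3)*(m^2 - 3*m) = m*(m + 3)*(m - 3)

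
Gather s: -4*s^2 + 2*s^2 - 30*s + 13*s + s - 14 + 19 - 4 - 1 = -2*s^2 - 16*s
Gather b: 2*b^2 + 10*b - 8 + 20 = 2*b^2 + 10*b + 12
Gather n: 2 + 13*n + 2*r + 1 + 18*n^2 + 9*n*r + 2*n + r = 18*n^2 + n*(9*r + 15) + 3*r + 3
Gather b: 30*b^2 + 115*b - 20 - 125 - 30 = 30*b^2 + 115*b - 175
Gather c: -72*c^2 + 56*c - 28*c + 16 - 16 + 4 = -72*c^2 + 28*c + 4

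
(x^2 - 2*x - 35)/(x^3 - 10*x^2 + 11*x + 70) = (x + 5)/(x^2 - 3*x - 10)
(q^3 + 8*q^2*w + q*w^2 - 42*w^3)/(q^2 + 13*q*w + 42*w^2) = (q^2 + q*w - 6*w^2)/(q + 6*w)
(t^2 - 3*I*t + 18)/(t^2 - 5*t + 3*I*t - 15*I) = (t - 6*I)/(t - 5)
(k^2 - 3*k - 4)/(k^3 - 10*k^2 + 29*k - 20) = (k + 1)/(k^2 - 6*k + 5)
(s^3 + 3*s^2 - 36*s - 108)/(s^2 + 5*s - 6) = (s^2 - 3*s - 18)/(s - 1)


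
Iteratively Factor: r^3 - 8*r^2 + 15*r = (r - 5)*(r^2 - 3*r) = r*(r - 5)*(r - 3)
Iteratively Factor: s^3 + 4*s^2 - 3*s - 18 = (s + 3)*(s^2 + s - 6) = (s - 2)*(s + 3)*(s + 3)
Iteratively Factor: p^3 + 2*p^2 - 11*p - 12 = (p + 4)*(p^2 - 2*p - 3) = (p + 1)*(p + 4)*(p - 3)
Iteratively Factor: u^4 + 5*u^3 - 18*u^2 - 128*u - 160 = (u + 4)*(u^3 + u^2 - 22*u - 40) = (u - 5)*(u + 4)*(u^2 + 6*u + 8) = (u - 5)*(u + 2)*(u + 4)*(u + 4)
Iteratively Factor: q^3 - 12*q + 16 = (q - 2)*(q^2 + 2*q - 8) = (q - 2)^2*(q + 4)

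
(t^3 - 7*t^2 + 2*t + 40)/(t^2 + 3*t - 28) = (t^2 - 3*t - 10)/(t + 7)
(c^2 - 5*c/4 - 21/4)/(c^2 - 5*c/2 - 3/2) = (4*c + 7)/(2*(2*c + 1))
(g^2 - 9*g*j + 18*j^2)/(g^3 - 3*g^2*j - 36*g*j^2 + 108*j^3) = 1/(g + 6*j)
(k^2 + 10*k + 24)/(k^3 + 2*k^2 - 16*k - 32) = (k + 6)/(k^2 - 2*k - 8)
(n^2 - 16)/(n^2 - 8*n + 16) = (n + 4)/(n - 4)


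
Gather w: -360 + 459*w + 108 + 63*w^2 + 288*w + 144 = 63*w^2 + 747*w - 108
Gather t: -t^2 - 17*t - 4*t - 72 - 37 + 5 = -t^2 - 21*t - 104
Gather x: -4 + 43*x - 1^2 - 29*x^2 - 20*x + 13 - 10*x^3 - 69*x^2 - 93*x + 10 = -10*x^3 - 98*x^2 - 70*x + 18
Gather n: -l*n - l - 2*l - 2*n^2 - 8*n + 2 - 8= -3*l - 2*n^2 + n*(-l - 8) - 6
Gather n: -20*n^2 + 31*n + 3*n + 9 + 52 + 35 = -20*n^2 + 34*n + 96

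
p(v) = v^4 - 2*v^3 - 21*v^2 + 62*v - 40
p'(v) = 4*v^3 - 6*v^2 - 42*v + 62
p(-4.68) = -105.39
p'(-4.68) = -282.87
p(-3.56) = -276.01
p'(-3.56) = -44.99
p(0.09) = -34.59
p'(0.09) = 58.17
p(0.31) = -22.85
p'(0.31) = 48.52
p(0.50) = -14.44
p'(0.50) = 40.00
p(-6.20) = 722.65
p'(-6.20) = -861.55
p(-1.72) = -189.84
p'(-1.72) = 96.14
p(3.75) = -10.53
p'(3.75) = 31.06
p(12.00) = 14960.00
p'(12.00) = 5606.00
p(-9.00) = 5720.00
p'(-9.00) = -2962.00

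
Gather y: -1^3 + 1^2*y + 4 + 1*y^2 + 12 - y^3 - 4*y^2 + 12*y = -y^3 - 3*y^2 + 13*y + 15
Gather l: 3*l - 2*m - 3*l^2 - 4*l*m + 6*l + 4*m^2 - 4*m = -3*l^2 + l*(9 - 4*m) + 4*m^2 - 6*m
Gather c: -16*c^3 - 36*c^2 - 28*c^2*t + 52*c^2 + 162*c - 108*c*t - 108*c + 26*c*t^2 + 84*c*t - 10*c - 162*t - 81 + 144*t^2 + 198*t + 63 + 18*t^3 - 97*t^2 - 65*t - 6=-16*c^3 + c^2*(16 - 28*t) + c*(26*t^2 - 24*t + 44) + 18*t^3 + 47*t^2 - 29*t - 24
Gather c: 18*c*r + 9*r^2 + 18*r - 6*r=18*c*r + 9*r^2 + 12*r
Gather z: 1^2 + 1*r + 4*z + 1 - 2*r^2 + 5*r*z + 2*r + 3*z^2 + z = -2*r^2 + 3*r + 3*z^2 + z*(5*r + 5) + 2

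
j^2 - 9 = (j - 3)*(j + 3)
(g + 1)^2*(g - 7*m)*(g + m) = g^4 - 6*g^3*m + 2*g^3 - 7*g^2*m^2 - 12*g^2*m + g^2 - 14*g*m^2 - 6*g*m - 7*m^2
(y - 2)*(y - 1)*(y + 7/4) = y^3 - 5*y^2/4 - 13*y/4 + 7/2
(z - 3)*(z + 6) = z^2 + 3*z - 18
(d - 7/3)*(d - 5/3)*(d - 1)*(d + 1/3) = d^4 - 14*d^3/3 + 56*d^2/9 - 34*d/27 - 35/27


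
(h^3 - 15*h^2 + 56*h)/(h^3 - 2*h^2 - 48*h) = (h - 7)/(h + 6)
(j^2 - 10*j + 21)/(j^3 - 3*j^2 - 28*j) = (j - 3)/(j*(j + 4))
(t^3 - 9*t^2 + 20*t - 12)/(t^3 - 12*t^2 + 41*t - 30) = (t - 2)/(t - 5)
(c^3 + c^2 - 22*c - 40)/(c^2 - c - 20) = c + 2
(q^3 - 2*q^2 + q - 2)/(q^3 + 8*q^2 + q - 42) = (q^2 + 1)/(q^2 + 10*q + 21)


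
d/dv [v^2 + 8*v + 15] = 2*v + 8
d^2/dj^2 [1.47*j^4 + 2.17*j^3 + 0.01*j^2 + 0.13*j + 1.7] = 17.64*j^2 + 13.02*j + 0.02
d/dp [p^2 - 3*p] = 2*p - 3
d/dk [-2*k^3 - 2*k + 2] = -6*k^2 - 2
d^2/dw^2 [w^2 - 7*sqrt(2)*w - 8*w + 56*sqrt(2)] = 2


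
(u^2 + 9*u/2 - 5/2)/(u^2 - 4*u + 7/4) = 2*(u + 5)/(2*u - 7)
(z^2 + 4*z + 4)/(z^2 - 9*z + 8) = (z^2 + 4*z + 4)/(z^2 - 9*z + 8)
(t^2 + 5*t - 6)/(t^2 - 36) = (t - 1)/(t - 6)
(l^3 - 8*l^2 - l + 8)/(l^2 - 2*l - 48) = (l^2 - 1)/(l + 6)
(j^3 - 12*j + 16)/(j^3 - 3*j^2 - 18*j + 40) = (j - 2)/(j - 5)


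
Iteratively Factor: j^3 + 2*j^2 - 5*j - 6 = (j + 3)*(j^2 - j - 2) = (j + 1)*(j + 3)*(j - 2)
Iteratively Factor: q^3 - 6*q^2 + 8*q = (q - 2)*(q^2 - 4*q) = q*(q - 2)*(q - 4)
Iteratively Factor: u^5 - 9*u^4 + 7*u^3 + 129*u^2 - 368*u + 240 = (u - 4)*(u^4 - 5*u^3 - 13*u^2 + 77*u - 60) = (u - 5)*(u - 4)*(u^3 - 13*u + 12) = (u - 5)*(u - 4)*(u - 1)*(u^2 + u - 12) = (u - 5)*(u - 4)*(u - 1)*(u + 4)*(u - 3)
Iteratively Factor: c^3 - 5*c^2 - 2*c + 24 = (c - 3)*(c^2 - 2*c - 8) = (c - 4)*(c - 3)*(c + 2)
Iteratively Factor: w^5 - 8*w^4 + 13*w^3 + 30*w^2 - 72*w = (w + 2)*(w^4 - 10*w^3 + 33*w^2 - 36*w) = (w - 4)*(w + 2)*(w^3 - 6*w^2 + 9*w) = (w - 4)*(w - 3)*(w + 2)*(w^2 - 3*w) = w*(w - 4)*(w - 3)*(w + 2)*(w - 3)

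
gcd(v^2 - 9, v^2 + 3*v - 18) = v - 3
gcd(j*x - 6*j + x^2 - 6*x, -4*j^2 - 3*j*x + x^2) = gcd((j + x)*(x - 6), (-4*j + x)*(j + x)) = j + x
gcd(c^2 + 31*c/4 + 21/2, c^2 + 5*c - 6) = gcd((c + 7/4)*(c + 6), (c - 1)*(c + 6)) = c + 6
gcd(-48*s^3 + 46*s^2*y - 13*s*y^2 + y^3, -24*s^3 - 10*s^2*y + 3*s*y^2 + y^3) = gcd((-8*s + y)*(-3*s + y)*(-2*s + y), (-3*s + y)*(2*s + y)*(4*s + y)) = -3*s + y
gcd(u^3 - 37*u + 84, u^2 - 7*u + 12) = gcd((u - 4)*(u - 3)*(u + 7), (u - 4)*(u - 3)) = u^2 - 7*u + 12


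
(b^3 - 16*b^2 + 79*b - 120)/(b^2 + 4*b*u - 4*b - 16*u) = (b^3 - 16*b^2 + 79*b - 120)/(b^2 + 4*b*u - 4*b - 16*u)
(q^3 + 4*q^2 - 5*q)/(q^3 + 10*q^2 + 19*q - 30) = q/(q + 6)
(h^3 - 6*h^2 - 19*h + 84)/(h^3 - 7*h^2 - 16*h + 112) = (h - 3)/(h - 4)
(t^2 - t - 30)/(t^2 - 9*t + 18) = (t + 5)/(t - 3)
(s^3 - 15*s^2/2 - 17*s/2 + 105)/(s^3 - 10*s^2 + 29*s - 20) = (s^2 - 5*s/2 - 21)/(s^2 - 5*s + 4)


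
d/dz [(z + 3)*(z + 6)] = 2*z + 9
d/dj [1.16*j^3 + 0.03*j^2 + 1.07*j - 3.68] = 3.48*j^2 + 0.06*j + 1.07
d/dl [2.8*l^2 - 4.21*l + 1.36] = 5.6*l - 4.21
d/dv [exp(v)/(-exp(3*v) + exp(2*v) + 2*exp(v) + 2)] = (2*exp(3*v) - exp(2*v) + 2)*exp(v)/(exp(6*v) - 2*exp(5*v) - 3*exp(4*v) + 8*exp(2*v) + 8*exp(v) + 4)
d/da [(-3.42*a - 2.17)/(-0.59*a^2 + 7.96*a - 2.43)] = (-2.0178*a^2 - 2.5606*a + 25.5838)/(0.3481*a^4 - 9.3928*a^3 + 66.229*a^2 - 38.6856*a + 5.9049)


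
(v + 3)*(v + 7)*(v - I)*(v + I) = v^4 + 10*v^3 + 22*v^2 + 10*v + 21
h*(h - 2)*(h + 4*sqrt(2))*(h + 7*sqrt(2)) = h^4 - 2*h^3 + 11*sqrt(2)*h^3 - 22*sqrt(2)*h^2 + 56*h^2 - 112*h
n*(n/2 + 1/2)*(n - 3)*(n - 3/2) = n^4/2 - 7*n^3/4 + 9*n/4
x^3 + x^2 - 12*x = x*(x - 3)*(x + 4)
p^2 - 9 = (p - 3)*(p + 3)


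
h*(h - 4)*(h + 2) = h^3 - 2*h^2 - 8*h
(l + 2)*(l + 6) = l^2 + 8*l + 12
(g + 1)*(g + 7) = g^2 + 8*g + 7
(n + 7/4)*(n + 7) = n^2 + 35*n/4 + 49/4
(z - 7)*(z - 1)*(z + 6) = z^3 - 2*z^2 - 41*z + 42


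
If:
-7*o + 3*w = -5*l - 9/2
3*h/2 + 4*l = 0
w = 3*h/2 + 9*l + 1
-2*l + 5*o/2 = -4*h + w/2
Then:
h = -244/337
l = 183/674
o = 1245/674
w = 1589/674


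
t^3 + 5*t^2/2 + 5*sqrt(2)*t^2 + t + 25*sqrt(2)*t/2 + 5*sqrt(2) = (t + 1/2)*(t + 2)*(t + 5*sqrt(2))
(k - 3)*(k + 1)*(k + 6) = k^3 + 4*k^2 - 15*k - 18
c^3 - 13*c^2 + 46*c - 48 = (c - 8)*(c - 3)*(c - 2)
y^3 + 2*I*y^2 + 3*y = y*(y - I)*(y + 3*I)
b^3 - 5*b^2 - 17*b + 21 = (b - 7)*(b - 1)*(b + 3)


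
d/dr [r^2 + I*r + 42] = 2*r + I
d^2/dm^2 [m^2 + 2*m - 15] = 2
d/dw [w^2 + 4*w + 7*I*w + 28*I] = 2*w + 4 + 7*I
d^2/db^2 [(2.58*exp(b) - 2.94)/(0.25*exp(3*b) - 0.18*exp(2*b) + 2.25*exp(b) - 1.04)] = (0.645*exp(6*b) - 2.00205*exp(5*b) - 4.266108*exp(4*b) + 6.076776*exp(3*b) - 6.20535599999999*exp(2*b) - 6.645078*exp(b) - 4.089072)*exp(b)/(0.015625*exp(9*b) - 0.03375*exp(8*b) + 0.446175*exp(7*b) - 0.808332*exp(6*b) + 4.296375*exp(5*b) - 6.344838*exp(4*b) + 14.729025*exp(3*b) - 16.379064*exp(2*b) + 7.3008*exp(b) - 1.124864)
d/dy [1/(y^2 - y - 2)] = (1 - 2*y)/(-y^2 + y + 2)^2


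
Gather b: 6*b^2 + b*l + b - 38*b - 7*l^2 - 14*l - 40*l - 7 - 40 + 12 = 6*b^2 + b*(l - 37) - 7*l^2 - 54*l - 35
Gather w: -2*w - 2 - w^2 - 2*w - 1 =-w^2 - 4*w - 3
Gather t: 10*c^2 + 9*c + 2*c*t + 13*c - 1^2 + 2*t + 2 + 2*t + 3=10*c^2 + 22*c + t*(2*c + 4) + 4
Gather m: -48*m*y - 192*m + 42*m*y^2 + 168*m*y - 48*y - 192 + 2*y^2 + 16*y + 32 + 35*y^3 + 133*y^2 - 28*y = m*(42*y^2 + 120*y - 192) + 35*y^3 + 135*y^2 - 60*y - 160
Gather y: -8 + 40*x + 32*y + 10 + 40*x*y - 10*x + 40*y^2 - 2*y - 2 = 30*x + 40*y^2 + y*(40*x + 30)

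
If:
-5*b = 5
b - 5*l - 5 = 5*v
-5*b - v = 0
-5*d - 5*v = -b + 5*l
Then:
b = -1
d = 1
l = -31/5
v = 5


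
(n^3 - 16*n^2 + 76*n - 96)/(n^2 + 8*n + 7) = (n^3 - 16*n^2 + 76*n - 96)/(n^2 + 8*n + 7)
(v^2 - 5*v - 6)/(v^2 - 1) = (v - 6)/(v - 1)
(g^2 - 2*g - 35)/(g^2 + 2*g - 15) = (g - 7)/(g - 3)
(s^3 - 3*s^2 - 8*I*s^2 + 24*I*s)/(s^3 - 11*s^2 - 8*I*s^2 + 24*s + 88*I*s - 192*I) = s/(s - 8)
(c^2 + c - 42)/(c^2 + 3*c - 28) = (c - 6)/(c - 4)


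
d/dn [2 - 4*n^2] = -8*n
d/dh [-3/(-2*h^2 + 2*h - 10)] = 3*(1 - 2*h)/(2*(h^2 - h + 5)^2)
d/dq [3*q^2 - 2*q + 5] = 6*q - 2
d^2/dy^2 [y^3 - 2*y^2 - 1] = 6*y - 4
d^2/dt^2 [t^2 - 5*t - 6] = 2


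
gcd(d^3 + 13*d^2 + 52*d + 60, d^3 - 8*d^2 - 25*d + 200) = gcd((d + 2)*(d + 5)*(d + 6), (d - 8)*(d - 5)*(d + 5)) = d + 5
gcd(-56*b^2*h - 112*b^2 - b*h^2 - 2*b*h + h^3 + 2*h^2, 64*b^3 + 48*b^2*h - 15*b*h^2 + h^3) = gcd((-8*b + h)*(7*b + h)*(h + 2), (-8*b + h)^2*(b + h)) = 8*b - h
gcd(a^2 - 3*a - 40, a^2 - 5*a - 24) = a - 8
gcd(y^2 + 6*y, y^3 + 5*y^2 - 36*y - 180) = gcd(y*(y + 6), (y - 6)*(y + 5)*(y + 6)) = y + 6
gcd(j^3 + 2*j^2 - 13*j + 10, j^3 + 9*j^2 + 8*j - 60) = j^2 + 3*j - 10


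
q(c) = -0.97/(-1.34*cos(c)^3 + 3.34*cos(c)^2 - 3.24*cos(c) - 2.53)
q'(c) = -0.97*(-4.02*sin(c)*cos(c)^2 + 6.68*sin(c)*cos(c) - 3.24*sin(c))/(-1.34*cos(c)^3 + 3.34*cos(c)^2 - 3.24*cos(c) - 2.53)^2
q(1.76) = 0.54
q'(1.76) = 1.37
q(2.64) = -0.26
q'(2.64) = 0.40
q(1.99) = 1.71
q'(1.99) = 18.23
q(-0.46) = 0.26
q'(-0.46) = -0.02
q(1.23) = 0.29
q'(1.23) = 0.12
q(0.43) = 0.26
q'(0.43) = 0.01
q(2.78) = -0.21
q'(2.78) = 0.22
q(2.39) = -0.45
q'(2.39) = 1.48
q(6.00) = 0.26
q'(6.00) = -0.01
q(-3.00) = -0.18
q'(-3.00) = -0.07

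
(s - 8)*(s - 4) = s^2 - 12*s + 32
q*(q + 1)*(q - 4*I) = q^3 + q^2 - 4*I*q^2 - 4*I*q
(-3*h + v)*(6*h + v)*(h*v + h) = -18*h^3*v - 18*h^3 + 3*h^2*v^2 + 3*h^2*v + h*v^3 + h*v^2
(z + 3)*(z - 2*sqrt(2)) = z^2 - 2*sqrt(2)*z + 3*z - 6*sqrt(2)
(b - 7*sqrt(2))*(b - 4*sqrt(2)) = b^2 - 11*sqrt(2)*b + 56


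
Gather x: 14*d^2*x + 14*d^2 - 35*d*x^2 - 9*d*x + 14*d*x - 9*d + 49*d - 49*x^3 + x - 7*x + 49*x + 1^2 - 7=14*d^2 - 35*d*x^2 + 40*d - 49*x^3 + x*(14*d^2 + 5*d + 43) - 6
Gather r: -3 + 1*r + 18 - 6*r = 15 - 5*r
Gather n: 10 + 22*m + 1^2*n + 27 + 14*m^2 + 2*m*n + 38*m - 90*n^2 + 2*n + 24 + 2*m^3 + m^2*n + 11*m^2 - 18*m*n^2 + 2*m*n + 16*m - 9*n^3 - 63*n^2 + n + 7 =2*m^3 + 25*m^2 + 76*m - 9*n^3 + n^2*(-18*m - 153) + n*(m^2 + 4*m + 4) + 68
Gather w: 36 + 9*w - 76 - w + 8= 8*w - 32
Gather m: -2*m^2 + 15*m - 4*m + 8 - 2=-2*m^2 + 11*m + 6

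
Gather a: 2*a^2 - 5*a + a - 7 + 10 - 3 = 2*a^2 - 4*a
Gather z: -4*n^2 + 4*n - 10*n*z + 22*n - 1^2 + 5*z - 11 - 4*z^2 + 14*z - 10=-4*n^2 + 26*n - 4*z^2 + z*(19 - 10*n) - 22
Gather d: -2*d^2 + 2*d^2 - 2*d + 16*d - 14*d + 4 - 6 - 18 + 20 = 0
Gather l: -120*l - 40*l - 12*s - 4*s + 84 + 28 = -160*l - 16*s + 112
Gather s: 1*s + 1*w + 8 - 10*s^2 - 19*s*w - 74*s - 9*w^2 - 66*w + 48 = -10*s^2 + s*(-19*w - 73) - 9*w^2 - 65*w + 56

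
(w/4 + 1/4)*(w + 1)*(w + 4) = w^3/4 + 3*w^2/2 + 9*w/4 + 1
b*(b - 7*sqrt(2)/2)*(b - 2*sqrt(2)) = b^3 - 11*sqrt(2)*b^2/2 + 14*b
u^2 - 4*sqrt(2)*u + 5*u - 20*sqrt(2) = (u + 5)*(u - 4*sqrt(2))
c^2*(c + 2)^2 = c^4 + 4*c^3 + 4*c^2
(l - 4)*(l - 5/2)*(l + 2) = l^3 - 9*l^2/2 - 3*l + 20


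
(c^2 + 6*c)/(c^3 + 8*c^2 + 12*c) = 1/(c + 2)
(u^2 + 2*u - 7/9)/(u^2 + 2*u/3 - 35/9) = (3*u - 1)/(3*u - 5)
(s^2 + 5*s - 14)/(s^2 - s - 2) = (s + 7)/(s + 1)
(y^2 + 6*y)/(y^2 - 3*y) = (y + 6)/(y - 3)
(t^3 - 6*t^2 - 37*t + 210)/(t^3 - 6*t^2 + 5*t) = (t^2 - t - 42)/(t*(t - 1))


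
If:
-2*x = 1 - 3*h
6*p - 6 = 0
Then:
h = 2*x/3 + 1/3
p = 1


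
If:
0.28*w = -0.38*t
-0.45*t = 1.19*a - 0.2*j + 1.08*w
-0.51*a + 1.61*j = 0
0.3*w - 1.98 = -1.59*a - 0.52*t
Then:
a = 1.15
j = 0.37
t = 1.28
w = -1.74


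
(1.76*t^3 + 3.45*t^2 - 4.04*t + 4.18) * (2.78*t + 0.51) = 4.8928*t^4 + 10.4886*t^3 - 9.4717*t^2 + 9.56*t + 2.1318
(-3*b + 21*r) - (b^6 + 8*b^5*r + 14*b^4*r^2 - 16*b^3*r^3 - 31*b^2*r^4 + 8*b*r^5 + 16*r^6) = -b^6 - 8*b^5*r - 14*b^4*r^2 + 16*b^3*r^3 + 31*b^2*r^4 - 8*b*r^5 - 3*b - 16*r^6 + 21*r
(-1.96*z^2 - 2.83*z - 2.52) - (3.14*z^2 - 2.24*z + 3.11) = -5.1*z^2 - 0.59*z - 5.63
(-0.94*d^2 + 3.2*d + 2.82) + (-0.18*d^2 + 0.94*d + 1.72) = -1.12*d^2 + 4.14*d + 4.54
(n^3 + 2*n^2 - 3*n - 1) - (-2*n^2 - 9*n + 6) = n^3 + 4*n^2 + 6*n - 7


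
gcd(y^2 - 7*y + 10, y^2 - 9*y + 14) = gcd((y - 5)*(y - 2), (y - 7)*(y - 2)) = y - 2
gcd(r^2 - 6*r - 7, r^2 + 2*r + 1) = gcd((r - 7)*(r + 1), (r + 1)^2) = r + 1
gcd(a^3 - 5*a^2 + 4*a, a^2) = a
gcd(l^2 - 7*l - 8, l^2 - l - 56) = l - 8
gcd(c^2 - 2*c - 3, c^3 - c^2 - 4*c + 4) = 1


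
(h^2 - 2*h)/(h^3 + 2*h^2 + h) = (h - 2)/(h^2 + 2*h + 1)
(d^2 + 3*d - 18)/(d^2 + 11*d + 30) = (d - 3)/(d + 5)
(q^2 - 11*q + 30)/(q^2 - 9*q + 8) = (q^2 - 11*q + 30)/(q^2 - 9*q + 8)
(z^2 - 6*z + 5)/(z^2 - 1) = (z - 5)/(z + 1)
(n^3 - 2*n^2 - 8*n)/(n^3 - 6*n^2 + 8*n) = (n + 2)/(n - 2)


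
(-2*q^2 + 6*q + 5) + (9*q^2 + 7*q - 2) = 7*q^2 + 13*q + 3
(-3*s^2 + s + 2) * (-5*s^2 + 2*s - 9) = 15*s^4 - 11*s^3 + 19*s^2 - 5*s - 18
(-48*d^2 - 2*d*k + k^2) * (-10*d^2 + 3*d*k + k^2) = 480*d^4 - 124*d^3*k - 64*d^2*k^2 + d*k^3 + k^4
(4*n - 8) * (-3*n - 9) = -12*n^2 - 12*n + 72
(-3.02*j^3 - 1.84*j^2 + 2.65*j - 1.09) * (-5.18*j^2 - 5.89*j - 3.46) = 15.6436*j^5 + 27.319*j^4 + 7.5598*j^3 - 3.5959*j^2 - 2.7489*j + 3.7714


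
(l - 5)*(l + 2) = l^2 - 3*l - 10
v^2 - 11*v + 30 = (v - 6)*(v - 5)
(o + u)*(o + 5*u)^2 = o^3 + 11*o^2*u + 35*o*u^2 + 25*u^3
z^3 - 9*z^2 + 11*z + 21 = (z - 7)*(z - 3)*(z + 1)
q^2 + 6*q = q*(q + 6)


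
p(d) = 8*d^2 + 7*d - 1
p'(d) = 16*d + 7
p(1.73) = 35.05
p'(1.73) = 34.68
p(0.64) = 6.76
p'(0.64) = 17.24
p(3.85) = 144.53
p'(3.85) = 68.60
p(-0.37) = -2.49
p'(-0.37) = 1.08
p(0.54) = 5.11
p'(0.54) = 15.64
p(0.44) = 3.63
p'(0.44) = 14.04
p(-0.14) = -1.82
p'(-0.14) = 4.76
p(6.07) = 336.25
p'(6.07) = 104.12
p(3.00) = 92.00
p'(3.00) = 55.00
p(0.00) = -1.00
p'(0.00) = 7.00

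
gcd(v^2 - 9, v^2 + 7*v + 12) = v + 3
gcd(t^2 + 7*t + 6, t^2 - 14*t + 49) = 1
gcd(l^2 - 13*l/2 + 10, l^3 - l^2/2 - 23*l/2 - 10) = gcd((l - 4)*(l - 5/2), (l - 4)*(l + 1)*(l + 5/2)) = l - 4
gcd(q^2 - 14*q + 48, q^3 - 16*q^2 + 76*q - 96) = q^2 - 14*q + 48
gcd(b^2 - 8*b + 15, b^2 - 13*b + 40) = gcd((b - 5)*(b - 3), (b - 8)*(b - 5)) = b - 5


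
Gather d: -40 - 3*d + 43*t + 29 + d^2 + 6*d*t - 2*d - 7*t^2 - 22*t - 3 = d^2 + d*(6*t - 5) - 7*t^2 + 21*t - 14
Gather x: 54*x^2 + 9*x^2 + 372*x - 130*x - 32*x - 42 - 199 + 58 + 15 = 63*x^2 + 210*x - 168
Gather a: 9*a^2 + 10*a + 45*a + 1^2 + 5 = 9*a^2 + 55*a + 6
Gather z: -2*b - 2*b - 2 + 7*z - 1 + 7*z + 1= -4*b + 14*z - 2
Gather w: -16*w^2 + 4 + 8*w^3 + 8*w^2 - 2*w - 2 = 8*w^3 - 8*w^2 - 2*w + 2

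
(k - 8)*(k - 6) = k^2 - 14*k + 48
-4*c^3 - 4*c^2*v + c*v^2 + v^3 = (-2*c + v)*(c + v)*(2*c + v)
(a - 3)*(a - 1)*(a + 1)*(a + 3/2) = a^4 - 3*a^3/2 - 11*a^2/2 + 3*a/2 + 9/2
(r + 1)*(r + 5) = r^2 + 6*r + 5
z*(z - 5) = z^2 - 5*z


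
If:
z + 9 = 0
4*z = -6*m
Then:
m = 6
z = -9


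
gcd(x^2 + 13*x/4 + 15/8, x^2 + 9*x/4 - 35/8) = 1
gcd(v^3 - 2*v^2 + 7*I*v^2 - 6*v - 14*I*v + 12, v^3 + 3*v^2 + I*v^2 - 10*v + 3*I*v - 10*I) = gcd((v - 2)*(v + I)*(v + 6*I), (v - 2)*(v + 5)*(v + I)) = v^2 + v*(-2 + I) - 2*I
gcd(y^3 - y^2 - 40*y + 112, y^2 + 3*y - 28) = y^2 + 3*y - 28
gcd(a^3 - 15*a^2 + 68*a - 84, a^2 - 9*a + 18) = a - 6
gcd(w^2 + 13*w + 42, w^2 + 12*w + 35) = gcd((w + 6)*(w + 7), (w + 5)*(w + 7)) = w + 7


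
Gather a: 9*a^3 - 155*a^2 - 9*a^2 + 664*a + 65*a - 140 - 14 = 9*a^3 - 164*a^2 + 729*a - 154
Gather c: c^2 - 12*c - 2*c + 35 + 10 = c^2 - 14*c + 45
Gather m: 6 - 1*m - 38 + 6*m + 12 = 5*m - 20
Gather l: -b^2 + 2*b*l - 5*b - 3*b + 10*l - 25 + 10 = -b^2 - 8*b + l*(2*b + 10) - 15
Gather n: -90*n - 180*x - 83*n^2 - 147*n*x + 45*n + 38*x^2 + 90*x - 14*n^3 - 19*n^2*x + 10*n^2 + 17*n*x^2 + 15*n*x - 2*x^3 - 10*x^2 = -14*n^3 + n^2*(-19*x - 73) + n*(17*x^2 - 132*x - 45) - 2*x^3 + 28*x^2 - 90*x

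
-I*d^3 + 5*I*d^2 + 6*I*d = d*(d - 6)*(-I*d - I)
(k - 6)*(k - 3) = k^2 - 9*k + 18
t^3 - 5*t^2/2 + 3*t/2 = t*(t - 3/2)*(t - 1)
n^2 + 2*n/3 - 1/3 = (n - 1/3)*(n + 1)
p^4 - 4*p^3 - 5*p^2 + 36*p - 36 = (p - 3)*(p - 2)^2*(p + 3)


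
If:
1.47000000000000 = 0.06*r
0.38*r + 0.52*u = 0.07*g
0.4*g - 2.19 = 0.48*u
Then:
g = -19.09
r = 24.50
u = -20.47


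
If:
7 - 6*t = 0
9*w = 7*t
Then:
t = 7/6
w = 49/54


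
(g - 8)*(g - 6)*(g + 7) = g^3 - 7*g^2 - 50*g + 336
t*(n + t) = n*t + t^2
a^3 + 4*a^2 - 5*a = a*(a - 1)*(a + 5)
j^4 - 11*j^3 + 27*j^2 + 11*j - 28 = (j - 7)*(j - 4)*(j - 1)*(j + 1)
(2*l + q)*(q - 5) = 2*l*q - 10*l + q^2 - 5*q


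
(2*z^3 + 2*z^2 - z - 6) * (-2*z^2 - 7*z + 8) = -4*z^5 - 18*z^4 + 4*z^3 + 35*z^2 + 34*z - 48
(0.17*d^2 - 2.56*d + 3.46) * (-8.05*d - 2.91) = -1.3685*d^3 + 20.1133*d^2 - 20.4034*d - 10.0686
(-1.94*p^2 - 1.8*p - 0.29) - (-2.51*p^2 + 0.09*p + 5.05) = 0.57*p^2 - 1.89*p - 5.34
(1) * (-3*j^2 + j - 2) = -3*j^2 + j - 2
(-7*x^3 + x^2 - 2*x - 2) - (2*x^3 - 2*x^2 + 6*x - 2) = -9*x^3 + 3*x^2 - 8*x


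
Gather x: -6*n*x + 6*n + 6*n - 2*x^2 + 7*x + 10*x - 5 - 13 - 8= 12*n - 2*x^2 + x*(17 - 6*n) - 26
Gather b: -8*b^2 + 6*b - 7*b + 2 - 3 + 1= -8*b^2 - b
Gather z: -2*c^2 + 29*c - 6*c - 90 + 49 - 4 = -2*c^2 + 23*c - 45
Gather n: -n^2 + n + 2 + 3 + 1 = -n^2 + n + 6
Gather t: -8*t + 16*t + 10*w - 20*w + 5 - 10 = 8*t - 10*w - 5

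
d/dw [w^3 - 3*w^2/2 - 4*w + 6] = 3*w^2 - 3*w - 4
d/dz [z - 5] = 1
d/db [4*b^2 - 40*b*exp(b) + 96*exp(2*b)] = -40*b*exp(b) + 8*b + 192*exp(2*b) - 40*exp(b)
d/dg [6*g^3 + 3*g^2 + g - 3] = 18*g^2 + 6*g + 1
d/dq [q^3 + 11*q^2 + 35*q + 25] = 3*q^2 + 22*q + 35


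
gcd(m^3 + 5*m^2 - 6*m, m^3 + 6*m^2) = m^2 + 6*m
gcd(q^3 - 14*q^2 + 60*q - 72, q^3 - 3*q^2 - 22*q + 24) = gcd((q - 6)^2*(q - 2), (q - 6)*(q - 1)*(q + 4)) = q - 6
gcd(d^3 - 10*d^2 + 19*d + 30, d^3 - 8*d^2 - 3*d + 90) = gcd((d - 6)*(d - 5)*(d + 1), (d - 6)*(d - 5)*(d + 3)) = d^2 - 11*d + 30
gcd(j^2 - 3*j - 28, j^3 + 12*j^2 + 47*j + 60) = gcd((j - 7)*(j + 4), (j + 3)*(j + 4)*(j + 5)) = j + 4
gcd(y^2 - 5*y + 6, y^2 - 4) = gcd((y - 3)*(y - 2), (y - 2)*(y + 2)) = y - 2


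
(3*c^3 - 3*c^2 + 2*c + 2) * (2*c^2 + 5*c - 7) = 6*c^5 + 9*c^4 - 32*c^3 + 35*c^2 - 4*c - 14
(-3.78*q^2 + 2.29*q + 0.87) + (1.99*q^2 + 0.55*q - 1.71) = -1.79*q^2 + 2.84*q - 0.84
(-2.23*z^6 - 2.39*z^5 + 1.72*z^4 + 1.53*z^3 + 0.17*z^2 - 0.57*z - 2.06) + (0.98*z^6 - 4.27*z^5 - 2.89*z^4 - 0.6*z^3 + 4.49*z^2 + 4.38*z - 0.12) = -1.25*z^6 - 6.66*z^5 - 1.17*z^4 + 0.93*z^3 + 4.66*z^2 + 3.81*z - 2.18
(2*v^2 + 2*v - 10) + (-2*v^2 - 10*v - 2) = -8*v - 12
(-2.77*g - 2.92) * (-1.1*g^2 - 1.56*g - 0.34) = 3.047*g^3 + 7.5332*g^2 + 5.497*g + 0.9928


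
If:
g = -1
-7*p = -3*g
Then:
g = -1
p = -3/7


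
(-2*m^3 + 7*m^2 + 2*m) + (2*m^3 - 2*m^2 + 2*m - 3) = 5*m^2 + 4*m - 3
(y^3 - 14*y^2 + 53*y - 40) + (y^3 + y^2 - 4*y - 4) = 2*y^3 - 13*y^2 + 49*y - 44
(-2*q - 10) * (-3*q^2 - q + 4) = 6*q^3 + 32*q^2 + 2*q - 40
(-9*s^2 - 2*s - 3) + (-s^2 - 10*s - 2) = -10*s^2 - 12*s - 5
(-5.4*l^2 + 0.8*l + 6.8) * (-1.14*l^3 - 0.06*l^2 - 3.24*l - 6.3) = 6.156*l^5 - 0.588*l^4 + 9.696*l^3 + 31.02*l^2 - 27.072*l - 42.84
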